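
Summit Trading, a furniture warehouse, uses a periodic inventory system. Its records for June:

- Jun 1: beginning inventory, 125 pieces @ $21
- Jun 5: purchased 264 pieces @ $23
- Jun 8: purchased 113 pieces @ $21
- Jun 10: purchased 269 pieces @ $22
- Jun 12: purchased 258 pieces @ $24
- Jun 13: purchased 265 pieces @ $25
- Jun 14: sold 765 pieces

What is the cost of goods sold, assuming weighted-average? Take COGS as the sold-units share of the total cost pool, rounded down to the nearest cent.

Jun 14, sell 765: 765/1294 × $29,805.00 → $17,620.42
Ending inventory (cost pool remaining) = $12,184.58
Check: goods available $29,805.00 = COGS $17,620.42 + ending $12,184.58

COGS = $17,620.42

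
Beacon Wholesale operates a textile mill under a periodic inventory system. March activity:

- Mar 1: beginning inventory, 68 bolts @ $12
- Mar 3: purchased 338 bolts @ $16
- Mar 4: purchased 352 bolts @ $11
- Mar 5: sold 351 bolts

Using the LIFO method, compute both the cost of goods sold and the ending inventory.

COGS = $3,861; ending inventory = $6,235

Mar 5, 351 sold [LIFO — newest first]: 351 @ $11 = $3,861
Ending inventory: 68 @ $12 + 338 @ $16 + 1 @ $11 = $6,235
Check: goods available $10,096 = COGS $3,861 + ending $6,235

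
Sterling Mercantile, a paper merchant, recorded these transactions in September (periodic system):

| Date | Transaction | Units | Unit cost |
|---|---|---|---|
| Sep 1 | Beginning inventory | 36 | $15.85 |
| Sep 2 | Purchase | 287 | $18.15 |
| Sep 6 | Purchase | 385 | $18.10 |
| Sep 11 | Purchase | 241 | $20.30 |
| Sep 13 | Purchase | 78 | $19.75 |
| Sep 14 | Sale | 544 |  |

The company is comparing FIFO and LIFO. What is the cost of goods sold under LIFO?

COGS = $10,505.30

FIFO COGS: 36 @ $15.85 + 287 @ $18.15 + 221 @ $18.10 = $9,779.75
LIFO COGS: 78 @ $19.75 + 241 @ $20.30 + 225 @ $18.10 = $10,505.30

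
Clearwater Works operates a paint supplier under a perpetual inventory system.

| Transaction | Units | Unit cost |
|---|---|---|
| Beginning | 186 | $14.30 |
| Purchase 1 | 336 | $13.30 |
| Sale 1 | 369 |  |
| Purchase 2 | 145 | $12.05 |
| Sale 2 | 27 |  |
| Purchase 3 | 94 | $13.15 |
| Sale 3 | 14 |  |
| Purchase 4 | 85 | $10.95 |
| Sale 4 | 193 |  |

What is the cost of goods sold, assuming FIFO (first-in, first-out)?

Sale 1 (369) [FIFO — oldest first]: 186 @ $14.30 + 183 @ $13.30 = $5,093.70
Sale 2 (27) [FIFO — oldest first]: 27 @ $13.30 = $359.10
Sale 3 (14) [FIFO — oldest first]: 14 @ $13.30 = $186.20
Sale 4 (193) [FIFO — oldest first]: 112 @ $13.30 + 81 @ $12.05 = $2,465.65
Total COGS = $5,093.70 + $359.10 + $186.20 + $2,465.65 = $8,104.65
Ending inventory: 64 @ $12.05 + 94 @ $13.15 + 85 @ $10.95 = $2,938.05

COGS = $8,104.65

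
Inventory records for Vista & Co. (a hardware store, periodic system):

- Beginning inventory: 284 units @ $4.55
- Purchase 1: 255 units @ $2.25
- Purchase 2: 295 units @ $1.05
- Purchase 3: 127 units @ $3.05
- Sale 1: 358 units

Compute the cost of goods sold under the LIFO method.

Sale 1 (358) [LIFO — newest first]: 127 @ $3.05 + 231 @ $1.05 = $629.90
Ending inventory: 284 @ $4.55 + 255 @ $2.25 + 64 @ $1.05 = $1,933.15

COGS = $629.90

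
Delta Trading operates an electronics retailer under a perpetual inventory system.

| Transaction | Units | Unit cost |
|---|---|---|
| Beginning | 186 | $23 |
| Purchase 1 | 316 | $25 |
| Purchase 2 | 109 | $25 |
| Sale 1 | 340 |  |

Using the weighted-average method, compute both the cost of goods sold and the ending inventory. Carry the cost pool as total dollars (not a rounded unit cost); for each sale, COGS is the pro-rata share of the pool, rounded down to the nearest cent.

COGS = $8,292.99; ending inventory = $6,610.01

After Beginning: 186 on hand, pool $4,278.00 (≈ $23.0000 each)
After Purchase 1: 502 on hand, pool $12,178.00 (≈ $24.2590 each)
After Purchase 2: 611 on hand, pool $14,903.00 (≈ $24.3912 each)
Sale 1, sell 340: 340/611 × $14,903.00 → $8,292.99
Ending inventory (cost pool remaining) = $6,610.01
Check: goods available $14,903.00 = COGS $8,292.99 + ending $6,610.01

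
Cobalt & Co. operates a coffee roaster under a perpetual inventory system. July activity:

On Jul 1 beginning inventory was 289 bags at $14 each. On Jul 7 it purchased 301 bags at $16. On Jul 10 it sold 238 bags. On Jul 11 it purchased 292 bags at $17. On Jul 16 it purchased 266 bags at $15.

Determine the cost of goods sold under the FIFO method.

Jul 10, 238 sold [FIFO — oldest first]: 238 @ $14 = $3,332
Ending inventory: 51 @ $14 + 301 @ $16 + 292 @ $17 + 266 @ $15 = $14,484
Check: goods available $17,816 = COGS $3,332 + ending $14,484

COGS = $3,332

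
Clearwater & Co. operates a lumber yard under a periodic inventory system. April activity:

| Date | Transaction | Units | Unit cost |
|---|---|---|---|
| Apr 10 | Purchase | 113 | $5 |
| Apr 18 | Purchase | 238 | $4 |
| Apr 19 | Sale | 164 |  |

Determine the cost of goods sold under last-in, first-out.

Apr 19, 164 sold [LIFO — newest first]: 164 @ $4 = $656
Ending inventory: 113 @ $5 + 74 @ $4 = $861

COGS = $656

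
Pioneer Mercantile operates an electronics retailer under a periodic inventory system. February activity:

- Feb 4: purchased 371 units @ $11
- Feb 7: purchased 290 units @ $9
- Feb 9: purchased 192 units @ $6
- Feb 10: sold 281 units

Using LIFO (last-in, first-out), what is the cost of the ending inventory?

Feb 10, 281 sold [LIFO — newest first]: 192 @ $6 + 89 @ $9 = $1,953
Ending inventory: 371 @ $11 + 201 @ $9 = $5,890
Check: goods available $7,843 = COGS $1,953 + ending $5,890

Ending inventory = $5,890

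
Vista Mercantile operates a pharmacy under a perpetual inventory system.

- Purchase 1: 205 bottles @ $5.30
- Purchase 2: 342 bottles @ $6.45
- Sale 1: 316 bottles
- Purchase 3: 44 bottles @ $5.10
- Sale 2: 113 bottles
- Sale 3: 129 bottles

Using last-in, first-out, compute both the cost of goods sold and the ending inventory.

Sale 1 (316) [LIFO — newest first]: 316 @ $6.45 = $2,038.20
Sale 2 (113) [LIFO — newest first]: 44 @ $5.10 + 26 @ $6.45 + 43 @ $5.30 = $620.00
Sale 3 (129) [LIFO — newest first]: 129 @ $5.30 = $683.70
Total COGS = $2,038.20 + $620.00 + $683.70 = $3,341.90
Ending inventory: 33 @ $5.30 = $174.90
Check: goods available $3,516.80 = COGS $3,341.90 + ending $174.90

COGS = $3,341.90; ending inventory = $174.90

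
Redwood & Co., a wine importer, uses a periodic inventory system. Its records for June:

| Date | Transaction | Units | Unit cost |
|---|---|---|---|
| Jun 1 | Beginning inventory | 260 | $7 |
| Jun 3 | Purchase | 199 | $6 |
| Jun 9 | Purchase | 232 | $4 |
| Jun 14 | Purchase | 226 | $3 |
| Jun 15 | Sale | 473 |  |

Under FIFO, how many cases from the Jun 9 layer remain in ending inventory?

218

Jun 15, 473 sold [FIFO — oldest first]: 260 @ $7 + 199 @ $6 + 14 @ $4 = $3,070
Ending inventory: 218 @ $4 + 226 @ $3 = $1,550
Check: goods available $4,620 = COGS $3,070 + ending $1,550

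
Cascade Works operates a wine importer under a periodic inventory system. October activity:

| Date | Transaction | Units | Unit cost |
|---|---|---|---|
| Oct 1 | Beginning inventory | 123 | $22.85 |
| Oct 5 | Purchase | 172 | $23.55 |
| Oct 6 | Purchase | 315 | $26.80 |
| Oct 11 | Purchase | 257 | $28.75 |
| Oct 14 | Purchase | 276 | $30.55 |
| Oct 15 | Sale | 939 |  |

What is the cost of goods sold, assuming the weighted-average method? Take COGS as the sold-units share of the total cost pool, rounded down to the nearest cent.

Oct 15, sell 939: 939/1143 × $31,123.70 → $25,568.81
Ending inventory (cost pool remaining) = $5,554.89
Check: goods available $31,123.70 = COGS $25,568.81 + ending $5,554.89

COGS = $25,568.81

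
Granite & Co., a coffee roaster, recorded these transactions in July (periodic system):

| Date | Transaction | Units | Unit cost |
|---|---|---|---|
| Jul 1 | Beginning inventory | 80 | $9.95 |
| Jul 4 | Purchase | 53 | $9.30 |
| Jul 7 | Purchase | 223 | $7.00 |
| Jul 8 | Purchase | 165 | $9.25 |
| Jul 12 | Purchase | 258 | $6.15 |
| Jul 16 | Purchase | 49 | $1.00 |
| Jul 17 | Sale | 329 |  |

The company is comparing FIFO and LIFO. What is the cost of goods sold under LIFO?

COGS = $1,839.20

FIFO COGS: 80 @ $9.95 + 53 @ $9.30 + 196 @ $7.00 = $2,660.90
LIFO COGS: 49 @ $1.00 + 258 @ $6.15 + 22 @ $9.25 = $1,839.20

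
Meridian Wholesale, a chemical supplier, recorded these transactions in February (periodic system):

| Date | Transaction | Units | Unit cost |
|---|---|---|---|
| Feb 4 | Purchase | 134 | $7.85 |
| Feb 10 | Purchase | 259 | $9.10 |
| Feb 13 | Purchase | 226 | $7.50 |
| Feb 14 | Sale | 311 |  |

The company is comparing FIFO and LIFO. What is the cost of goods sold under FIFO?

COGS = $2,662.60

FIFO COGS: 134 @ $7.85 + 177 @ $9.10 = $2,662.60
LIFO COGS: 226 @ $7.50 + 85 @ $9.10 = $2,468.50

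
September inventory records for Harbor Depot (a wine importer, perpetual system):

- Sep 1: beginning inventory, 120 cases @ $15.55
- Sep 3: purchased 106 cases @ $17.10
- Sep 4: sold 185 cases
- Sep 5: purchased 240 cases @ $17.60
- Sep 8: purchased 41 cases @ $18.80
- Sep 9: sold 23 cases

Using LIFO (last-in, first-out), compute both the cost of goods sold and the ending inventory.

COGS = $3,473.45; ending inventory = $5,199.95

Sep 4, 185 sold [LIFO — newest first]: 106 @ $17.10 + 79 @ $15.55 = $3,041.05
Sep 9, 23 sold [LIFO — newest first]: 23 @ $18.80 = $432.40
Total COGS = $3,041.05 + $432.40 = $3,473.45
Ending inventory: 41 @ $15.55 + 240 @ $17.60 + 18 @ $18.80 = $5,199.95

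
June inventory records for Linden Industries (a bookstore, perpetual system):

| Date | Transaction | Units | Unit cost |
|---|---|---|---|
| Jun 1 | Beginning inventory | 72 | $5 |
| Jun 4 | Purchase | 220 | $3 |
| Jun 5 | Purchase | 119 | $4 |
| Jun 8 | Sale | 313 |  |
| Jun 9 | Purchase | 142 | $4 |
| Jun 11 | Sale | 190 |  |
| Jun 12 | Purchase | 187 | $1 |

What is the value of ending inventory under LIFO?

Jun 8, 313 sold [LIFO — newest first]: 119 @ $4 + 194 @ $3 = $1,058
Jun 11, 190 sold [LIFO — newest first]: 142 @ $4 + 26 @ $3 + 22 @ $5 = $756
Total COGS = $1,058 + $756 = $1,814
Ending inventory: 50 @ $5 + 187 @ $1 = $437

Ending inventory = $437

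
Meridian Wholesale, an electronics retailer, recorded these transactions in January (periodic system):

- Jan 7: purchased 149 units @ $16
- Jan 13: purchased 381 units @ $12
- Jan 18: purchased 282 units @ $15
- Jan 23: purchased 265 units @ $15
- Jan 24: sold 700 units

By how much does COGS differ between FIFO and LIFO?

$535

FIFO COGS: 149 @ $16 + 381 @ $12 + 170 @ $15 = $9,506
LIFO COGS: 265 @ $15 + 282 @ $15 + 153 @ $12 = $10,041
Difference = |$9,506 − $10,041| = $535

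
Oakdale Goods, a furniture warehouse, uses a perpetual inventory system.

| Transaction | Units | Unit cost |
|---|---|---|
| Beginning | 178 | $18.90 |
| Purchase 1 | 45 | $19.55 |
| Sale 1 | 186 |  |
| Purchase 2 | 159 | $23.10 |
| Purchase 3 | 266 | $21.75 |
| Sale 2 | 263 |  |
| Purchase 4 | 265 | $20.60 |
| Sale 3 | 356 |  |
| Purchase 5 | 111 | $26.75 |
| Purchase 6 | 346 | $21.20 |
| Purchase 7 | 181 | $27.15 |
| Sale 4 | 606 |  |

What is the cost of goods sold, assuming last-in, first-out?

COGS = $31,184.55

Sale 1 (186) [LIFO — newest first]: 45 @ $19.55 + 141 @ $18.90 = $3,544.65
Sale 2 (263) [LIFO — newest first]: 263 @ $21.75 = $5,720.25
Sale 3 (356) [LIFO — newest first]: 265 @ $20.60 + 3 @ $21.75 + 88 @ $23.10 = $7,557.05
Sale 4 (606) [LIFO — newest first]: 181 @ $27.15 + 346 @ $21.20 + 79 @ $26.75 = $14,362.60
Total COGS = $3,544.65 + $5,720.25 + $7,557.05 + $14,362.60 = $31,184.55
Ending inventory: 37 @ $18.90 + 71 @ $23.10 + 32 @ $26.75 = $3,195.40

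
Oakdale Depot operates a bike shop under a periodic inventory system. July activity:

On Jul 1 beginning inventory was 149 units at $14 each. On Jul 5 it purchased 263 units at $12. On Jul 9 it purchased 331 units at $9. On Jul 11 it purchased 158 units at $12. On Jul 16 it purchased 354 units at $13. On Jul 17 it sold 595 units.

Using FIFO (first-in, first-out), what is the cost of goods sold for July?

COGS = $6,889

Jul 17, 595 sold [FIFO — oldest first]: 149 @ $14 + 263 @ $12 + 183 @ $9 = $6,889
Ending inventory: 148 @ $9 + 158 @ $12 + 354 @ $13 = $7,830
Check: goods available $14,719 = COGS $6,889 + ending $7,830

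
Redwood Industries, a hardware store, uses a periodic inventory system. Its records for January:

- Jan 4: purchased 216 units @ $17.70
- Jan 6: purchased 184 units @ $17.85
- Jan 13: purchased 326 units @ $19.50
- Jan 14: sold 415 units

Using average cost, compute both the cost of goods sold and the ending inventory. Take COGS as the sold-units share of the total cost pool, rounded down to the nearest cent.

Jan 14, sell 415: 415/726 × $13,464.60 → $7,696.70
Ending inventory (cost pool remaining) = $5,767.90
Check: goods available $13,464.60 = COGS $7,696.70 + ending $5,767.90

COGS = $7,696.70; ending inventory = $5,767.90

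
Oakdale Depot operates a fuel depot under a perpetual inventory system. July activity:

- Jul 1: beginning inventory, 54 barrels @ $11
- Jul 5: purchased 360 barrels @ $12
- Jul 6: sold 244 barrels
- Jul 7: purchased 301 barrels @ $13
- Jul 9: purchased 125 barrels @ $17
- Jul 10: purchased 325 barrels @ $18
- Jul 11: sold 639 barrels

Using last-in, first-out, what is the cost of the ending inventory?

Ending inventory = $3,442

Jul 6, 244 sold [LIFO — newest first]: 244 @ $12 = $2,928
Jul 11, 639 sold [LIFO — newest first]: 325 @ $18 + 125 @ $17 + 189 @ $13 = $10,432
Total COGS = $2,928 + $10,432 = $13,360
Ending inventory: 54 @ $11 + 116 @ $12 + 112 @ $13 = $3,442
Check: goods available $16,802 = COGS $13,360 + ending $3,442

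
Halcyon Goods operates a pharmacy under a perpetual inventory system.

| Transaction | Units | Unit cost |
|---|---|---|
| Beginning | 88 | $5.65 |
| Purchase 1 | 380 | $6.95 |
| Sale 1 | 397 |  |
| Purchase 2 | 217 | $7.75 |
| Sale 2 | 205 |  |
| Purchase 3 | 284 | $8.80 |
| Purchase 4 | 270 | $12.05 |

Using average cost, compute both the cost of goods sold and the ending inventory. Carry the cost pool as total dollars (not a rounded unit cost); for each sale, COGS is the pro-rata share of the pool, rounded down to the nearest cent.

After Beginning: 88 on hand, pool $497.20 (≈ $5.6500 each)
After Purchase 1: 468 on hand, pool $3,138.20 (≈ $6.7056 each)
Sale 1, sell 397: 397/468 × $3,138.20 → $2,662.10
After Purchase 2: 288 on hand, pool $2,157.85 (≈ $7.4925 each)
Sale 2, sell 205: 205/288 × $2,157.85 → $1,535.96
After Purchase 3: 367 on hand, pool $3,121.09 (≈ $8.5043 each)
After Purchase 4: 637 on hand, pool $6,374.59 (≈ $10.0072 each)
Total COGS = $2,662.10 + $1,535.96 = $4,198.06
Ending inventory (cost pool remaining) = $6,374.59

COGS = $4,198.06; ending inventory = $6,374.59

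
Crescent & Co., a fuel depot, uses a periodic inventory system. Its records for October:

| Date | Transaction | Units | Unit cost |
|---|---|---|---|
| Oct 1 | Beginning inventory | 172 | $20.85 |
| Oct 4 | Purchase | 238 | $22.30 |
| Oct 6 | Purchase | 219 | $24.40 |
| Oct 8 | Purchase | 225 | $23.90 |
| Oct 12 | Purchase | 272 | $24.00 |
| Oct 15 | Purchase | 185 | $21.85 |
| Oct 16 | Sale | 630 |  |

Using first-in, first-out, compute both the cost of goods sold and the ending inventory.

COGS = $14,261.10; ending inventory = $15,923.85

Oct 16, 630 sold [FIFO — oldest first]: 172 @ $20.85 + 238 @ $22.30 + 219 @ $24.40 + 1 @ $23.90 = $14,261.10
Ending inventory: 224 @ $23.90 + 272 @ $24.00 + 185 @ $21.85 = $15,923.85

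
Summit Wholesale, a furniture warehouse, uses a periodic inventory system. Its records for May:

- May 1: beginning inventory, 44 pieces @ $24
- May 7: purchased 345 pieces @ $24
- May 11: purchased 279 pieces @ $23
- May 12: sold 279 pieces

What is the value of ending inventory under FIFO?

Ending inventory = $9,057

May 12, 279 sold [FIFO — oldest first]: 44 @ $24 + 235 @ $24 = $6,696
Ending inventory: 110 @ $24 + 279 @ $23 = $9,057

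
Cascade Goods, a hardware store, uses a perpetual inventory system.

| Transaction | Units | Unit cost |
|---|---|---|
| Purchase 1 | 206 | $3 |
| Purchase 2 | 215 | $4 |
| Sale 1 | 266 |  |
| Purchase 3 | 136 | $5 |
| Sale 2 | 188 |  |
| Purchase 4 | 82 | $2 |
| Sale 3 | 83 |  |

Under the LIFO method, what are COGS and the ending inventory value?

COGS = $2,016; ending inventory = $306

Sale 1 (266) [LIFO — newest first]: 215 @ $4 + 51 @ $3 = $1,013
Sale 2 (188) [LIFO — newest first]: 136 @ $5 + 52 @ $3 = $836
Sale 3 (83) [LIFO — newest first]: 82 @ $2 + 1 @ $3 = $167
Total COGS = $1,013 + $836 + $167 = $2,016
Ending inventory: 102 @ $3 = $306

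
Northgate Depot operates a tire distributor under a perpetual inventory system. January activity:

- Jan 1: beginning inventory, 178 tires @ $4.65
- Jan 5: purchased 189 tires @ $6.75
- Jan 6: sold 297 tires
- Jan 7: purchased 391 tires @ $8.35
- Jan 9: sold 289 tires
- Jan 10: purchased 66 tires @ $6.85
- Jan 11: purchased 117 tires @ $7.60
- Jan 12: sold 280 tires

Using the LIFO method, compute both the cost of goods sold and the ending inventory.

Jan 6, 297 sold [LIFO — newest first]: 189 @ $6.75 + 108 @ $4.65 = $1,777.95
Jan 9, 289 sold [LIFO — newest first]: 289 @ $8.35 = $2,413.15
Jan 12, 280 sold [LIFO — newest first]: 117 @ $7.60 + 66 @ $6.85 + 97 @ $8.35 = $2,151.25
Total COGS = $1,777.95 + $2,413.15 + $2,151.25 = $6,342.35
Ending inventory: 70 @ $4.65 + 5 @ $8.35 = $367.25
Check: goods available $6,709.60 = COGS $6,342.35 + ending $367.25

COGS = $6,342.35; ending inventory = $367.25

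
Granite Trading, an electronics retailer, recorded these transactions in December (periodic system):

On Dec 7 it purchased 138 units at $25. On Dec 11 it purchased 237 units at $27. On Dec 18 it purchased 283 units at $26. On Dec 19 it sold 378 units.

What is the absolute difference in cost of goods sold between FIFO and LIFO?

$4

FIFO COGS: 138 @ $25 + 237 @ $27 + 3 @ $26 = $9,927
LIFO COGS: 283 @ $26 + 95 @ $27 = $9,923
Difference = |$9,927 − $9,923| = $4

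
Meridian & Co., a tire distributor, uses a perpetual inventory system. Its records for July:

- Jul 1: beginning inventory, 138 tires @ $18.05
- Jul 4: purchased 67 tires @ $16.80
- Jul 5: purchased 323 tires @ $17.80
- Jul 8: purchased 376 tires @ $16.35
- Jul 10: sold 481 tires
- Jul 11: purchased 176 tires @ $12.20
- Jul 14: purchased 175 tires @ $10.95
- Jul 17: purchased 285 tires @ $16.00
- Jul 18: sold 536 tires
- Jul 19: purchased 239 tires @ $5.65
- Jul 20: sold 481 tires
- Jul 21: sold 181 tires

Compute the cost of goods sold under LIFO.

Jul 10, 481 sold [LIFO — newest first]: 376 @ $16.35 + 105 @ $17.80 = $8,016.60
Jul 18, 536 sold [LIFO — newest first]: 285 @ $16.00 + 175 @ $10.95 + 76 @ $12.20 = $7,403.45
Jul 20, 481 sold [LIFO — newest first]: 239 @ $5.65 + 100 @ $12.20 + 142 @ $17.80 = $5,097.95
Jul 21, 181 sold [LIFO — newest first]: 76 @ $17.80 + 67 @ $16.80 + 38 @ $18.05 = $3,164.30
Total COGS = $8,016.60 + $7,403.45 + $5,097.95 + $3,164.30 = $23,682.30
Ending inventory: 100 @ $18.05 = $1,805.00
Check: goods available $25,487.30 = COGS $23,682.30 + ending $1,805.00

COGS = $23,682.30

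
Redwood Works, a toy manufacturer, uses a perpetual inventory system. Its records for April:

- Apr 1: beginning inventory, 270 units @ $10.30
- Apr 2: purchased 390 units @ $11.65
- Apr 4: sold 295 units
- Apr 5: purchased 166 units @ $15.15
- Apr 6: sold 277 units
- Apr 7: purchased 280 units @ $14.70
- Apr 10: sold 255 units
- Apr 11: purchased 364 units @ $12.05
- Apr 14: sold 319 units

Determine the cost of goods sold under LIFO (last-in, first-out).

Apr 4, 295 sold [LIFO — newest first]: 295 @ $11.65 = $3,436.75
Apr 6, 277 sold [LIFO — newest first]: 166 @ $15.15 + 95 @ $11.65 + 16 @ $10.30 = $3,786.45
Apr 10, 255 sold [LIFO — newest first]: 255 @ $14.70 = $3,748.50
Apr 14, 319 sold [LIFO — newest first]: 319 @ $12.05 = $3,843.95
Total COGS = $3,436.75 + $3,786.45 + $3,748.50 + $3,843.95 = $14,815.65
Ending inventory: 254 @ $10.30 + 25 @ $14.70 + 45 @ $12.05 = $3,525.95
Check: goods available $18,341.60 = COGS $14,815.65 + ending $3,525.95

COGS = $14,815.65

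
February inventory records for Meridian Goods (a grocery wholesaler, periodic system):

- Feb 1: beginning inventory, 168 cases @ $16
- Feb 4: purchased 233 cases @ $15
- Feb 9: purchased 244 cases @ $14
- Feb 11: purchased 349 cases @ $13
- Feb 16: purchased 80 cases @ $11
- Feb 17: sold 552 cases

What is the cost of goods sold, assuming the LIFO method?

Feb 17, 552 sold [LIFO — newest first]: 80 @ $11 + 349 @ $13 + 123 @ $14 = $7,139
Ending inventory: 168 @ $16 + 233 @ $15 + 121 @ $14 = $7,877

COGS = $7,139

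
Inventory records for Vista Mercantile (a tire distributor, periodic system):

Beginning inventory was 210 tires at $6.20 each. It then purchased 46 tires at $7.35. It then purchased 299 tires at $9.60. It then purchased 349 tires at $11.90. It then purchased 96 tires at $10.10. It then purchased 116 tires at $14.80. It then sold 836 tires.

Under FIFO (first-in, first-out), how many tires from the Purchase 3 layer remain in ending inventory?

68

Sale 1 (836) [FIFO — oldest first]: 210 @ $6.20 + 46 @ $7.35 + 299 @ $9.60 + 281 @ $11.90 = $7,854.40
Ending inventory: 68 @ $11.90 + 96 @ $10.10 + 116 @ $14.80 = $3,495.60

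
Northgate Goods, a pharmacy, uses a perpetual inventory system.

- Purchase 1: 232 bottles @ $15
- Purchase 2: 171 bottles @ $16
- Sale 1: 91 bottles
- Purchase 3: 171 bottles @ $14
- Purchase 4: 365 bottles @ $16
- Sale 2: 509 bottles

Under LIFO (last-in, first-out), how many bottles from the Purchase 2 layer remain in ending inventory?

80

Sale 1 (91) [LIFO — newest first]: 91 @ $16 = $1,456
Sale 2 (509) [LIFO — newest first]: 365 @ $16 + 144 @ $14 = $7,856
Total COGS = $1,456 + $7,856 = $9,312
Ending inventory: 232 @ $15 + 80 @ $16 + 27 @ $14 = $5,138
Check: goods available $14,450 = COGS $9,312 + ending $5,138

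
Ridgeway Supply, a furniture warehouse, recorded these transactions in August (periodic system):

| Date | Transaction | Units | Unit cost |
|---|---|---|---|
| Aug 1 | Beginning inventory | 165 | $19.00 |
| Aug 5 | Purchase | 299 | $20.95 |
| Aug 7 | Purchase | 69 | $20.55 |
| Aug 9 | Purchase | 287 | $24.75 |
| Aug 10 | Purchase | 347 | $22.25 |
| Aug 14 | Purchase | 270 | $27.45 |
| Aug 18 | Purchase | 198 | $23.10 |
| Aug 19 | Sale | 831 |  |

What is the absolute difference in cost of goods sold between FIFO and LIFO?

$1,937.05

FIFO COGS: 165 @ $19.00 + 299 @ $20.95 + 69 @ $20.55 + 287 @ $24.75 + 11 @ $22.25 = $18,165.00
LIFO COGS: 198 @ $23.10 + 270 @ $27.45 + 347 @ $22.25 + 16 @ $24.75 = $20,102.05
Difference = |$18,165.00 − $20,102.05| = $1,937.05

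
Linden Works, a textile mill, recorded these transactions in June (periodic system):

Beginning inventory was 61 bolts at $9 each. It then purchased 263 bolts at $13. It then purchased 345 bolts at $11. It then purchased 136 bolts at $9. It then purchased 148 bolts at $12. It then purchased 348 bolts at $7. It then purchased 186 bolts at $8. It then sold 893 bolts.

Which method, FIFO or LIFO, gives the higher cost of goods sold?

FIFO COGS: 61 @ $9 + 263 @ $13 + 345 @ $11 + 136 @ $9 + 88 @ $12 = $10,043
LIFO COGS: 186 @ $8 + 348 @ $7 + 148 @ $12 + 136 @ $9 + 75 @ $11 = $7,749

FIFO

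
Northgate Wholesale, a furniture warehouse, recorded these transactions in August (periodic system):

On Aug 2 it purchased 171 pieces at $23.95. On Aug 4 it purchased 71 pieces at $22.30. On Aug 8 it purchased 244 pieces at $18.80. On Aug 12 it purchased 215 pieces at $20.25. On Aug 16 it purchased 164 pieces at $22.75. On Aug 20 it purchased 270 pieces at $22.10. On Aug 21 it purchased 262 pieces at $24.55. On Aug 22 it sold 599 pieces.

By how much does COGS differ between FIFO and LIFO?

FIFO COGS: 171 @ $23.95 + 71 @ $22.30 + 244 @ $18.80 + 113 @ $20.25 = $12,554.20
LIFO COGS: 262 @ $24.55 + 270 @ $22.10 + 67 @ $22.75 = $13,923.35
Difference = |$12,554.20 − $13,923.35| = $1,369.15

$1,369.15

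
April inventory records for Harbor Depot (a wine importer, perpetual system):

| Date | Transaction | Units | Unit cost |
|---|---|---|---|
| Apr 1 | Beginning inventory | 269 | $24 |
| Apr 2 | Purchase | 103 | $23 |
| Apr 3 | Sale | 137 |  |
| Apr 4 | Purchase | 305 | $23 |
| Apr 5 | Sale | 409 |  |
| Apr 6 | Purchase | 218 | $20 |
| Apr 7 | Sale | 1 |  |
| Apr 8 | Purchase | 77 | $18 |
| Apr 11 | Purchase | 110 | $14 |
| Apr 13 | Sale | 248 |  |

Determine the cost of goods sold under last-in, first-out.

Apr 3, 137 sold [LIFO — newest first]: 103 @ $23 + 34 @ $24 = $3,185
Apr 5, 409 sold [LIFO — newest first]: 305 @ $23 + 104 @ $24 = $9,511
Apr 7, 1 sold [LIFO — newest first]: 1 @ $20 = $20
Apr 13, 248 sold [LIFO — newest first]: 110 @ $14 + 77 @ $18 + 61 @ $20 = $4,146
Total COGS = $3,185 + $9,511 + $20 + $4,146 = $16,862
Ending inventory: 131 @ $24 + 156 @ $20 = $6,264

COGS = $16,862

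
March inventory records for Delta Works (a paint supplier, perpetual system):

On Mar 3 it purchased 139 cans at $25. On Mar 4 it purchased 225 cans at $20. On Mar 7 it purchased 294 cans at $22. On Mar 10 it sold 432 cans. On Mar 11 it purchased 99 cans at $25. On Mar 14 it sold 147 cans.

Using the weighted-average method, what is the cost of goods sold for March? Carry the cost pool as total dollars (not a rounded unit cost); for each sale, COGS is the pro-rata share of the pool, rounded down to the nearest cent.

COGS = $12,845.54

After Mar 3: 139 on hand, pool $3,475.00 (≈ $25.0000 each)
After Mar 4: 364 on hand, pool $7,975.00 (≈ $21.9093 each)
After Mar 7: 658 on hand, pool $14,443.00 (≈ $21.9498 each)
Mar 10, sell 432: 432/658 × $14,443.00 → $9,482.33
After Mar 11: 325 on hand, pool $7,435.67 (≈ $22.8790 each)
Mar 14, sell 147: 147/325 × $7,435.67 → $3,363.21
Total COGS = $9,482.33 + $3,363.21 = $12,845.54
Ending inventory (cost pool remaining) = $4,072.46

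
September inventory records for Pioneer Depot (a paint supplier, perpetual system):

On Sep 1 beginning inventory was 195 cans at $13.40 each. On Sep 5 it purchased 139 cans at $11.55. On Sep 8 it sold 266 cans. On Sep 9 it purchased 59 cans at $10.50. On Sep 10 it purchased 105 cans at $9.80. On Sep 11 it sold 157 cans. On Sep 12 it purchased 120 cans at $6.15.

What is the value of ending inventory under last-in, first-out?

Sep 8, 266 sold [LIFO — newest first]: 139 @ $11.55 + 127 @ $13.40 = $3,307.25
Sep 11, 157 sold [LIFO — newest first]: 105 @ $9.80 + 52 @ $10.50 = $1,575.00
Total COGS = $3,307.25 + $1,575.00 = $4,882.25
Ending inventory: 68 @ $13.40 + 7 @ $10.50 + 120 @ $6.15 = $1,722.70
Check: goods available $6,604.95 = COGS $4,882.25 + ending $1,722.70

Ending inventory = $1,722.70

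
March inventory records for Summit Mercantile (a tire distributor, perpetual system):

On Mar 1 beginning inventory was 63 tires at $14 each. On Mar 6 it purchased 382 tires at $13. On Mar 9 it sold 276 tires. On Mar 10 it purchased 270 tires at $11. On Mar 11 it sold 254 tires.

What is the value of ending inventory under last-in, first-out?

Mar 9, 276 sold [LIFO — newest first]: 276 @ $13 = $3,588
Mar 11, 254 sold [LIFO — newest first]: 254 @ $11 = $2,794
Total COGS = $3,588 + $2,794 = $6,382
Ending inventory: 63 @ $14 + 106 @ $13 + 16 @ $11 = $2,436

Ending inventory = $2,436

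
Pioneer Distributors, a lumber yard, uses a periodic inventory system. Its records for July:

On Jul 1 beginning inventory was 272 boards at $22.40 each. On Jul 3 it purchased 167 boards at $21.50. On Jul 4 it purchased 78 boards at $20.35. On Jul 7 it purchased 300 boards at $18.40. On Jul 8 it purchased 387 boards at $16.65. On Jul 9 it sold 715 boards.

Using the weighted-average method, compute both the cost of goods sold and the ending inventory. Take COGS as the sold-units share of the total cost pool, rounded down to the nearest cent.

COGS = $13,797.68; ending inventory = $9,436.47

Jul 9, sell 715: 715/1204 × $23,234.15 → $13,797.68
Ending inventory (cost pool remaining) = $9,436.47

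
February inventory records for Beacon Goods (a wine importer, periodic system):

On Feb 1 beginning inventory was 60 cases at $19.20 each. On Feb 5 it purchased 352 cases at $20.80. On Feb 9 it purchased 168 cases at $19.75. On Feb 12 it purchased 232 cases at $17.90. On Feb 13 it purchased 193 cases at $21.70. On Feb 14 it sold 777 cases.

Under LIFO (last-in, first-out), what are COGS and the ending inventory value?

COGS = $15,486.10; ending inventory = $4,646.40

Feb 14, 777 sold [LIFO — newest first]: 193 @ $21.70 + 232 @ $17.90 + 168 @ $19.75 + 184 @ $20.80 = $15,486.10
Ending inventory: 60 @ $19.20 + 168 @ $20.80 = $4,646.40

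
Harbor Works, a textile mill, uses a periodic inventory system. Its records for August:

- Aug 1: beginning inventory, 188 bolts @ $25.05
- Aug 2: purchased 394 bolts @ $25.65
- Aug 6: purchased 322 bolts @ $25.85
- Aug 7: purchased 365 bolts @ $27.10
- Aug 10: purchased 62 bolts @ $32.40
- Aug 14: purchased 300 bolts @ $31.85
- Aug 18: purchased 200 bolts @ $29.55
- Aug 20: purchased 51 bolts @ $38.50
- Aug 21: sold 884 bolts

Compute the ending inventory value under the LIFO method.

Aug 21, 884 sold [LIFO — newest first]: 51 @ $38.50 + 200 @ $29.55 + 300 @ $31.85 + 62 @ $32.40 + 271 @ $27.10 = $26,781.40
Ending inventory: 188 @ $25.05 + 394 @ $25.65 + 322 @ $25.85 + 94 @ $27.10 = $25,686.60

Ending inventory = $25,686.60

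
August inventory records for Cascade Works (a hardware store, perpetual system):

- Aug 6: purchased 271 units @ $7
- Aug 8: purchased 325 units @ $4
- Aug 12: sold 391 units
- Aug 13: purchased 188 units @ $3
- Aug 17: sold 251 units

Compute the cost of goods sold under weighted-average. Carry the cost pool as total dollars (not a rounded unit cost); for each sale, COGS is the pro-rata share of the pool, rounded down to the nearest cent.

COGS = $3,159.88

After Aug 6: 271 on hand, pool $1,897.00 (≈ $7.0000 each)
After Aug 8: 596 on hand, pool $3,197.00 (≈ $5.3641 each)
Aug 12, sell 391: 391/596 × $3,197.00 → $2,097.36
After Aug 13: 393 on hand, pool $1,663.64 (≈ $4.2332 each)
Aug 17, sell 251: 251/393 × $1,663.64 → $1,062.52
Total COGS = $2,097.36 + $1,062.52 = $3,159.88
Ending inventory (cost pool remaining) = $601.12
Check: goods available $3,761.00 = COGS $3,159.88 + ending $601.12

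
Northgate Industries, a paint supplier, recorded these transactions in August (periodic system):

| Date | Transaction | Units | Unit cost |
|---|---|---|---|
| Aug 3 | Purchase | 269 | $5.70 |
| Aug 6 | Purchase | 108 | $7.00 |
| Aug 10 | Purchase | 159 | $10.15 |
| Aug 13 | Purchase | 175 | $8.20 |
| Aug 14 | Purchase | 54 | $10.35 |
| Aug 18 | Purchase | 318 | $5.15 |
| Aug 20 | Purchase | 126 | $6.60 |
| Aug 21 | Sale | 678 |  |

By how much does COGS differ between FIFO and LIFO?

$553.60

FIFO COGS: 269 @ $5.70 + 108 @ $7.00 + 159 @ $10.15 + 142 @ $8.20 = $5,067.55
LIFO COGS: 126 @ $6.60 + 318 @ $5.15 + 54 @ $10.35 + 175 @ $8.20 + 5 @ $10.15 = $4,513.95
Difference = |$5,067.55 − $4,513.95| = $553.60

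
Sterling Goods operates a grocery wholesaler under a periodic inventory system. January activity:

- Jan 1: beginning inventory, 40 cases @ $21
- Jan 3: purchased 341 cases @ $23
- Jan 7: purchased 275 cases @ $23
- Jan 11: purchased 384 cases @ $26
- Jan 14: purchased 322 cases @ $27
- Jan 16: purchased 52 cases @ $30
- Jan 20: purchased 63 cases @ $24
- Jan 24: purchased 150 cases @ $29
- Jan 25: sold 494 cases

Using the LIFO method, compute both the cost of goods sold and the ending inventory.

Jan 25, 494 sold [LIFO — newest first]: 150 @ $29 + 63 @ $24 + 52 @ $30 + 229 @ $27 = $13,605
Ending inventory: 40 @ $21 + 341 @ $23 + 275 @ $23 + 384 @ $26 + 93 @ $27 = $27,503
Check: goods available $41,108 = COGS $13,605 + ending $27,503

COGS = $13,605; ending inventory = $27,503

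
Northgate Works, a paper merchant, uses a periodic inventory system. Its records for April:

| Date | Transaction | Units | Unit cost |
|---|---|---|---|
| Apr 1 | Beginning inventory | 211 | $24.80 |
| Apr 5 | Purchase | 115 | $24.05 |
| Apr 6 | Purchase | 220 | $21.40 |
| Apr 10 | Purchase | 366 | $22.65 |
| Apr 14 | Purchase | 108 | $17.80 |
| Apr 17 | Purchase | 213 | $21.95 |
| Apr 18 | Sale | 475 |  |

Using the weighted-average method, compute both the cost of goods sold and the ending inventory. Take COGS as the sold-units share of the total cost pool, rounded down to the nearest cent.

Apr 18, sell 475: 475/1233 × $27,594.20 → $10,630.36
Ending inventory (cost pool remaining) = $16,963.84
Check: goods available $27,594.20 = COGS $10,630.36 + ending $16,963.84

COGS = $10,630.36; ending inventory = $16,963.84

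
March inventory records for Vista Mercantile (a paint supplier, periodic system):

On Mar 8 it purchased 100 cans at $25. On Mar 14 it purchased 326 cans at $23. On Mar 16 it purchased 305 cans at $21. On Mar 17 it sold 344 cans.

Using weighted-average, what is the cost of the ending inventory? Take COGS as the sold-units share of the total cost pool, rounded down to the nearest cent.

Ending inventory = $8,683.95

Mar 17, sell 344: 344/731 × $16,403.00 → $7,719.05
Ending inventory (cost pool remaining) = $8,683.95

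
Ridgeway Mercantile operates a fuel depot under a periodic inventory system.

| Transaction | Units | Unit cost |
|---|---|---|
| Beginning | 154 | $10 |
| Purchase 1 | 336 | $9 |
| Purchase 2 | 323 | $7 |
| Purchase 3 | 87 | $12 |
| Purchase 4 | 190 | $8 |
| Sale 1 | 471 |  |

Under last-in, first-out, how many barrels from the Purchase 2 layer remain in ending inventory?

Sale 1 (471) [LIFO — newest first]: 190 @ $8 + 87 @ $12 + 194 @ $7 = $3,922
Ending inventory: 154 @ $10 + 336 @ $9 + 129 @ $7 = $5,467

129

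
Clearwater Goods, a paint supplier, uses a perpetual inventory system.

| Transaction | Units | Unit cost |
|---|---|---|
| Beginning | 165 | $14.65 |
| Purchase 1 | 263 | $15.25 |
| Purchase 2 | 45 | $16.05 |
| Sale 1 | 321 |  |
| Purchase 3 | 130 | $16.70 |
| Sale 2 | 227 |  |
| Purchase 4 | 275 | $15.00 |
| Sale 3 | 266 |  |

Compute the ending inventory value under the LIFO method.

Sale 1 (321) [LIFO — newest first]: 45 @ $16.05 + 263 @ $15.25 + 13 @ $14.65 = $4,923.45
Sale 2 (227) [LIFO — newest first]: 130 @ $16.70 + 97 @ $14.65 = $3,592.05
Sale 3 (266) [LIFO — newest first]: 266 @ $15.00 = $3,990.00
Total COGS = $4,923.45 + $3,592.05 + $3,990.00 = $12,505.50
Ending inventory: 55 @ $14.65 + 9 @ $15.00 = $940.75

Ending inventory = $940.75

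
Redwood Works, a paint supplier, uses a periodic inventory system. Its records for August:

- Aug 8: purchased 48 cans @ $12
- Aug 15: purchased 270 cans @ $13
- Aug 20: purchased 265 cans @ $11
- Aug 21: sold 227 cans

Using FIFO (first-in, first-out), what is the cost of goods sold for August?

Aug 21, 227 sold [FIFO — oldest first]: 48 @ $12 + 179 @ $13 = $2,903
Ending inventory: 91 @ $13 + 265 @ $11 = $4,098
Check: goods available $7,001 = COGS $2,903 + ending $4,098

COGS = $2,903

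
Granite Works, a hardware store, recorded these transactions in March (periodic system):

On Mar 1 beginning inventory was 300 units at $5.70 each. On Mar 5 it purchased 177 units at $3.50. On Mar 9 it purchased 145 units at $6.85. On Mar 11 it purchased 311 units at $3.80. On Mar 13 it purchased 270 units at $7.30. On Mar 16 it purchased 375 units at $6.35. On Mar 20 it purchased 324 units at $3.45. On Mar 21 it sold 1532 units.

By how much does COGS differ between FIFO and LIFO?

FIFO COGS: 300 @ $5.70 + 177 @ $3.50 + 145 @ $6.85 + 311 @ $3.80 + 270 @ $7.30 + 329 @ $6.35 = $8,564.70
LIFO COGS: 324 @ $3.45 + 375 @ $6.35 + 270 @ $7.30 + 311 @ $3.80 + 145 @ $6.85 + 107 @ $3.50 = $8,019.60
Difference = |$8,564.70 − $8,019.60| = $545.10

$545.10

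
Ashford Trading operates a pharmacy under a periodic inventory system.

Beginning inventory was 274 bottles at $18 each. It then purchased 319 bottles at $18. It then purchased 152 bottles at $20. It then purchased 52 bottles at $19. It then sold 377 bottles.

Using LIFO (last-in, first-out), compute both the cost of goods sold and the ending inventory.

COGS = $7,142; ending inventory = $7,560

Sale 1 (377) [LIFO — newest first]: 52 @ $19 + 152 @ $20 + 173 @ $18 = $7,142
Ending inventory: 274 @ $18 + 146 @ $18 = $7,560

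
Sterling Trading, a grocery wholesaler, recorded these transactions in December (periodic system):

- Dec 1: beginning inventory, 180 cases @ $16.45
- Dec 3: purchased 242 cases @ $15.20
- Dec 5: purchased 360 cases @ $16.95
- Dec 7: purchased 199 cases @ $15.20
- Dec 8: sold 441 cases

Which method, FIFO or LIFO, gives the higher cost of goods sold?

FIFO COGS: 180 @ $16.45 + 242 @ $15.20 + 19 @ $16.95 = $6,961.45
LIFO COGS: 199 @ $15.20 + 242 @ $16.95 = $7,126.70

LIFO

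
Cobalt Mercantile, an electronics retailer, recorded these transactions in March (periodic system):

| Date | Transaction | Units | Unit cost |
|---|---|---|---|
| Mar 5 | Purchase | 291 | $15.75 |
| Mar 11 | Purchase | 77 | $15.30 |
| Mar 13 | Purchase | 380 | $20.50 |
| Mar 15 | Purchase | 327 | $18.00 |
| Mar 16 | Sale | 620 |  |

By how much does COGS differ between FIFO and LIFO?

$965.15

FIFO COGS: 291 @ $15.75 + 77 @ $15.30 + 252 @ $20.50 = $10,927.35
LIFO COGS: 327 @ $18.00 + 293 @ $20.50 = $11,892.50
Difference = |$10,927.35 − $11,892.50| = $965.15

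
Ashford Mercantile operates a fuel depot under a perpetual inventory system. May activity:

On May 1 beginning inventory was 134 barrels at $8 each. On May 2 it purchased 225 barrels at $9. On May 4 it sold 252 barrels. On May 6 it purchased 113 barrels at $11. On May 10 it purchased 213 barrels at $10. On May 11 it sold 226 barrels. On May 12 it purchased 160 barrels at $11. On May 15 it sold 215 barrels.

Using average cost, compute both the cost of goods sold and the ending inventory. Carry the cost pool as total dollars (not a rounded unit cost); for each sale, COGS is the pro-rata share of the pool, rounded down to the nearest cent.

After May 1: 134 on hand, pool $1,072.00 (≈ $8.0000 each)
After May 2: 359 on hand, pool $3,097.00 (≈ $8.6267 each)
May 4, sell 252: 252/359 × $3,097.00 → $2,173.93
After May 6: 220 on hand, pool $2,166.07 (≈ $9.8458 each)
After May 10: 433 on hand, pool $4,296.07 (≈ $9.9216 each)
May 11, sell 226: 226/433 × $4,296.07 → $2,242.29
After May 12: 367 on hand, pool $3,813.78 (≈ $10.3918 each)
May 15, sell 215: 215/367 × $3,813.78 → $2,234.23
Total COGS = $2,173.93 + $2,242.29 + $2,234.23 = $6,650.45
Ending inventory (cost pool remaining) = $1,579.55

COGS = $6,650.45; ending inventory = $1,579.55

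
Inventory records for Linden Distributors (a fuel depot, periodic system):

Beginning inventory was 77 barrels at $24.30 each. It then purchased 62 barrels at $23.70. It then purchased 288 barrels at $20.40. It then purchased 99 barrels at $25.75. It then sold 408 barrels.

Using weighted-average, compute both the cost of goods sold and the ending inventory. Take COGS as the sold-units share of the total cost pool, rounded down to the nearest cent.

COGS = $9,125.66; ending inventory = $2,639.29

Sale 1, sell 408: 408/526 × $11,764.95 → $9,125.66
Ending inventory (cost pool remaining) = $2,639.29
Check: goods available $11,764.95 = COGS $9,125.66 + ending $2,639.29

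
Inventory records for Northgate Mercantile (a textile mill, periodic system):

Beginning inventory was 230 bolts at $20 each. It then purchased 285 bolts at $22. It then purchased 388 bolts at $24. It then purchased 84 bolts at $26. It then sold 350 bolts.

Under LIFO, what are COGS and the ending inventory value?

COGS = $8,568; ending inventory = $13,798

Sale 1 (350) [LIFO — newest first]: 84 @ $26 + 266 @ $24 = $8,568
Ending inventory: 230 @ $20 + 285 @ $22 + 122 @ $24 = $13,798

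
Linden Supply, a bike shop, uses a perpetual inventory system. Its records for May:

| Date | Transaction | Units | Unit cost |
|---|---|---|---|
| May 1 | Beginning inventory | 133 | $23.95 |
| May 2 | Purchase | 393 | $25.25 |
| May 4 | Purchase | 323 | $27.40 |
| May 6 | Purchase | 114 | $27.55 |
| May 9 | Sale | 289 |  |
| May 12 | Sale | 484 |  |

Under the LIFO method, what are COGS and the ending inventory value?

May 9, 289 sold [LIFO — newest first]: 114 @ $27.55 + 175 @ $27.40 = $7,935.70
May 12, 484 sold [LIFO — newest first]: 148 @ $27.40 + 336 @ $25.25 = $12,539.20
Total COGS = $7,935.70 + $12,539.20 = $20,474.90
Ending inventory: 133 @ $23.95 + 57 @ $25.25 = $4,624.60
Check: goods available $25,099.50 = COGS $20,474.90 + ending $4,624.60

COGS = $20,474.90; ending inventory = $4,624.60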